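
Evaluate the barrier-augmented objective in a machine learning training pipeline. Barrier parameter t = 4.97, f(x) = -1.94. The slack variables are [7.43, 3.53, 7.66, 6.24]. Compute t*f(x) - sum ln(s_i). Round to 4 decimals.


Step 1: Compute log-barrier.
ln values: [2.0055, 1.2613, 2.036, 1.831]
phi = -(2.0055 + 1.2613 + 2.036 + 1.831) = -7.1338
Step 2: Compute augmented objective.
t*f(x) = 4.97*-1.94 = -9.6418
Total = -9.6418 - 7.1338 = -16.7756


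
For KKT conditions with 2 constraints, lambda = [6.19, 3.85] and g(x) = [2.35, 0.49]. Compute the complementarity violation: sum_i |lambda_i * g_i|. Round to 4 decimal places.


KKT complementary slackness check:
lambda_1 * g_1 = 6.19 * 2.35 = 14.5465
lambda_2 * g_2 = 3.85 * 0.49 = 1.8865
Total violation = 14.5465 + 1.8865 = 16.433


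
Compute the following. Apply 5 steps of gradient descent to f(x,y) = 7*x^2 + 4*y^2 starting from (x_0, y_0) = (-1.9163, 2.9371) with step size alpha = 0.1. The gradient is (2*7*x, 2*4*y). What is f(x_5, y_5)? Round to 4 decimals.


Gradient descent on f(x,y) = 7*x^2 + 4*y^2.
Starting point: (-1.9163, 2.9371), alpha = 0.1
Step 1: grad_x = 2*7*-1.9163 = -26.8282, grad_y = 2*4*2.9371 = 23.4968
  x_1 = -1.9163 - 0.1*-26.8282 = 0.7665
  y_1 = 2.9371 - 0.1*23.4968 = 0.5874
Step 2: grad_x = 2*7*0.7665 = 10.7313, grad_y = 2*4*0.5874 = 4.6994
  x_2 = 0.7665 - 0.1*10.7313 = -0.3066
  y_2 = 0.5874 - 0.1*4.6994 = 0.1175
Step 3: grad_x = 2*7*-0.3066 = -4.2925, grad_y = 2*4*0.1175 = 0.9399
  x_3 = -0.3066 - 0.1*-4.2925 = 0.1226
  y_3 = 0.1175 - 0.1*0.9399 = 0.0235
Step 4: grad_x = 2*7*0.1226 = 1.717, grad_y = 2*4*0.0235 = 0.188
  x_4 = 0.1226 - 0.1*1.717 = -0.0491
  y_4 = 0.0235 - 0.1*0.188 = 0.0047
Step 5: grad_x = 2*7*-0.0491 = -0.6868, grad_y = 2*4*0.0047 = 0.0376
  x_5 = -0.0491 - 0.1*-0.6868 = 0.0196
  y_5 = 0.0047 - 0.1*0.0376 = 0.0009
f(0.0196, 0.0009) = 7*0.0196^2 + 4*0.0009^2 = 0.0027


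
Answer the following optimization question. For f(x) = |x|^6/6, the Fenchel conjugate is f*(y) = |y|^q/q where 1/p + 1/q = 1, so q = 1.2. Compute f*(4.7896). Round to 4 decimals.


The conjugate exponent q satisfies 1/p + 1/q = 1.
p = 6, so q = 6/(6 - 1) = 1.2
|y|^q = 4.7896^1.2 = 6.5518
f*(4.7896) = 6.5518 / 1.2 = 5.4598


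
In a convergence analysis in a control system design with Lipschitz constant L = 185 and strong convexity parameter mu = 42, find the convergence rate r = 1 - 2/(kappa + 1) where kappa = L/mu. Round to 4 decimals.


Step 1: Compute the condition number.
kappa = L/mu = 185/42 = 4.4048
Step 2: Compute the convergence rate.
r = 1 - 2/(kappa + 1) = 1 - 2*mu/(L + mu) = (L - mu)/(L + mu) = 143/227 = 0.63


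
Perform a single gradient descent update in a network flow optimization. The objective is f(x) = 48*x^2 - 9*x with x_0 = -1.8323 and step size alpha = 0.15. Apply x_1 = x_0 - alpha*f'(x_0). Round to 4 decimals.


We compute the gradient at x_0 and apply the update.
f'(x) = 96*x - 9
f'(-1.8323) = 96*-1.8323 - 9 = -184.9008
x_1 = -1.8323 - 0.15*-184.9008 = 25.9028


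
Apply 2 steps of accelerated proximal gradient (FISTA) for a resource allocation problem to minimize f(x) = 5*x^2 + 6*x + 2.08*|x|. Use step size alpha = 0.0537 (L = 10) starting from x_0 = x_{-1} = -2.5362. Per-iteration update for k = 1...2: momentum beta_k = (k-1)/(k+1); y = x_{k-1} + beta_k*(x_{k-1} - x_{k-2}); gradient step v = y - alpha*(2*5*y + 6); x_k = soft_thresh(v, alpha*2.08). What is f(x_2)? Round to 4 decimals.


FISTA on f(x) = 5*x^2 + 6*x + 2.08*|x|
L = 10, alpha = 0.0537
Iteration 1: beta = 0.0, y = -2.5362 + 0.0*(-2.5362 + 2.5362) = -2.5362
  grad(y) = -19.362, v = y - alpha*grad = -1.4965
  prox(v) = soft_thresh(-1.4965, 0.1117) = -1.3848
Iteration 2: beta = 0.3333, y = -1.3848 + 0.3333*(-1.3848 + 2.5362) = -1.001
  grad(y) = -4.0095, v = y - alpha*grad = -0.7856
  prox(v) = soft_thresh(-0.7856, 0.1117) = -0.6739
f(x_2) = 5*(-0.6739)^2 + 6*(-0.6739) + 2.08*|-0.6739| = -0.3709


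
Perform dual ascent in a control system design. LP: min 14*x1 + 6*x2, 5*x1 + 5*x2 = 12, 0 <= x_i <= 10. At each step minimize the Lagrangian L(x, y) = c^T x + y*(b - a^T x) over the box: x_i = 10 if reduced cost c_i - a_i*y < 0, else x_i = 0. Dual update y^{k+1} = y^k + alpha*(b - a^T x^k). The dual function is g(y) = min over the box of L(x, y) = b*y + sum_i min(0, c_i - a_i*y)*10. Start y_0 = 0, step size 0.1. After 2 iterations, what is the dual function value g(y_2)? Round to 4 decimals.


Dual ascent for LP: min 14*x1 + 6*x2, 5*x1 + 5*x2 = 12, 0 <= x_i <= 10
Step 1: y^k = 0.0, reduced costs: (14.0, 6.0)
  x^k = (0.0, 0.0), subgradient = b - a^T x = 12.0
  y^{k+1} = 0.0 + 0.1*12.0 = 1.2
Step 2: y^k = 1.2, reduced costs: (8.0, 0.0)
  x^k = (0.0, 0.0), subgradient = b - a^T x = 12.0
  y^{k+1} = 1.2 + 0.1*12.0 = 2.4
Dual objective at y_2 = 2.4: reduced costs (2.0, -6.0), box minimizer x = (0.0, 10.0)
g(y_2) = b*y + (c1 - a1*y)*x1 + (c2 - a2*y)*x2 = 12*2.4 + 2.0*0.0 + (-6.0)*10.0 = 28.8 + 0.0 - 60.0 = -31.2


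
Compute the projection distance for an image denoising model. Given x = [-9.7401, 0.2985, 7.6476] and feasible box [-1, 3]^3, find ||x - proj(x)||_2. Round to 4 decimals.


Project each component onto [-1, 3].
clip(-9.7401) = -1.0, clip(0.2985) = 0.2985, clip(7.6476) = 3.0
Projection = [-1.0, 0.2985, 3.0]
Squared diffs: [76.3893, 0.0, 21.6002]
Distance = sqrt(97.9895) = 9.899


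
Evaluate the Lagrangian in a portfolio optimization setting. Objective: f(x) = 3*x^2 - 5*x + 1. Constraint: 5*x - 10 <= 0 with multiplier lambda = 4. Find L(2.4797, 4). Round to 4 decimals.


Step 1: Evaluate f(x).
f(2.4797) = 3*2.4797^2 - 5*2.4797 + 1 = 7.0482
Step 2: Evaluate g(x).
g(2.4797) = 5*2.4797 - 10 = 2.3985
Step 3: Compute Lagrangian.
L = 7.0482 + 4*2.3985 = 16.6422


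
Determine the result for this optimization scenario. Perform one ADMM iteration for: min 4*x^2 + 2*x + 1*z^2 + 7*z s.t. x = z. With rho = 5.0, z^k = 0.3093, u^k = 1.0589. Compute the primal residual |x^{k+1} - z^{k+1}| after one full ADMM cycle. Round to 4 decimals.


ADMM iteration with rho = 5.0, z^k = 0.3093, u^k = 1.0589
Step 1: x-update.
Minimize 4*x^2 + 2*x + (5.0/2)*(x - 0.3093 + 1.0589)^2
FOC: (2*4 + 5.0)*x = -2 + 5.0*(0.3093 - 1.0589)
x^{k+1} = -0.4422
Step 2: z-update.
Minimize 1*z^2 + 7*z + (5.0/2)*(-0.4422 - z + 1.0589)^2
FOC: (2*1 + 5.0)*z = -7 + 5.0*(-0.4422 + 1.0589)
z^{k+1} = -0.5595
Step 3: u-update.
u^{k+1} = 1.0589 - 0.4422 + 0.5595 = 1.1762
Step 4: Primal residual = |-0.4422 + 0.5595| = 0.1173


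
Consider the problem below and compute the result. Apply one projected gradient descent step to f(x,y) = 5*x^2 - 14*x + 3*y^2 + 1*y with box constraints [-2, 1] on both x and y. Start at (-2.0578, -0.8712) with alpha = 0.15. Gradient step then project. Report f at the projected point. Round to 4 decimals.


Step 1: Compute gradient at (-2.0578, -0.8712).
grad_x = 2*5*-2.0578 - 14 = -34.578
grad_y = 2*3*-0.8712 + 1 = -4.2272
Step 2: Gradient step.
x_raw = -2.0578 - 0.15*-34.578 = 3.1289
y_raw = -0.8712 - 0.15*-4.2272 = -0.2371
Step 3: Project onto [-2, 1].
x_proj = clip(3.1289) = 1.0
y_proj = clip(-0.2371) = -0.2371
Step 4: Evaluate f.
f(1.0, -0.2371) = -9.0684


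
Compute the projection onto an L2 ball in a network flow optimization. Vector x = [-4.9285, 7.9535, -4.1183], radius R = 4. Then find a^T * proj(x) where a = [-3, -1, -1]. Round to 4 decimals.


Step 1: Compute ||x|| (intermediates to 6 decimals).
||x|| = sqrt((-4.9285)^2 + 7.9535^2 + (-4.1183)^2) = 10.222948
Step 2: Project.
Since ||x|| > R, scale = R/||x|| = 4/10.222948 = 0.391277, proj(x) = scale * x
proj(x) = [-1.928409, 3.112022, -1.611396]
Step 3: Dot product.
a^T * proj(x) = -3*(-1.928409) - 1*3.112022 - 1*(-1.611396) = 4.2846


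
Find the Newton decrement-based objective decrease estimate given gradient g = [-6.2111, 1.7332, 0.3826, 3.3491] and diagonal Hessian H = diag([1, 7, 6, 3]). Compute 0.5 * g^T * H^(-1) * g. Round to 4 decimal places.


Step 1: H is diagonal, so H^(-1) * g = [-6.2111, 0.2476, 0.0638, 1.1164].
Step 2: g^T H^(-1) g = sum_i g_i^2 / H_ii
  = (-6.2111)^2/1 + (1.7332)^2/7 + (0.3826)^2/6 + (3.3491)^2/3
  = 38.5778 + 0.4291 + 0.0244 + 3.7388 = 42.7701
Step 3: Objective decrease = 0.5 * g^T H^(-1) g = 21.3851


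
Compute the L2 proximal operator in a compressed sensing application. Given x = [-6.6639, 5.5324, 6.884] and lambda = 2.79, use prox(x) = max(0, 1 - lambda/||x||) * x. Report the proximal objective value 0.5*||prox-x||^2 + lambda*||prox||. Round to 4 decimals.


Step 1: Compute ||x||.
||x|| = 11.0637
Step 2: Compute scaling factor.
scale = max(0, 1 - 2.79/11.0637) = 0.7478
Step 3: prox(x) = [-4.9834, 4.1373, 5.148]
||prox(x)|| = 8.2737
Step 4: Proximal objective.
0.5*||prox-x||^2 = 3.8921
lambda*||prox|| = 23.0836
Total = 26.9755


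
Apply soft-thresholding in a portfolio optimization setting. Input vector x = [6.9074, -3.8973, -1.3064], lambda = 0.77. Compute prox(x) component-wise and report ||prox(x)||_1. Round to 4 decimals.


Soft-thresholding with lambda = 0.77:
prox(6.9074) = sign(6.9074)*max(|6.9074| - 0.77, 0) = 6.1374
prox(-3.8973) = sign(-3.8973)*max(|-3.8973| - 0.77, 0) = -3.1273
prox(-1.3064) = sign(-1.3064)*max(|-1.3064| - 0.77, 0) = -0.5364
prox(x) = [6.1374, -3.1273, -0.5364]
||prox(x)||_1 = 6.1374 + 3.1273 + 0.5364 = 9.8011


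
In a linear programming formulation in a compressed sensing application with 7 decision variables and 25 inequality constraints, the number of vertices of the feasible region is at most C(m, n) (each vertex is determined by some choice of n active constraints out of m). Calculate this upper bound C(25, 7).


Each vertex corresponds to some choice of n active constraints out of m, so the number of vertices is at most C(m, n) = m! / (n!(m-n)!).
m = 25, n = 7
Numerator: 25 * 24 * 23 * 22 * 21 * 20 * 19
Denominator: 7! = 5040
C(25, 7) = 480700


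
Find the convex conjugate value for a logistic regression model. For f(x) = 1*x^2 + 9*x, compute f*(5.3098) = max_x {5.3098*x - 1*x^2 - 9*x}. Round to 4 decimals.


f*(y) = sup_x {y*x - a*x^2 - b*x} = sup_x {(y-b)*x - a*x^2}
FOC: (y - b) - 2a*x = 0 => x* = (y - b)/(2a)
x* = (5.3098 - 9)/(2*1) = -1.8451
f*(5.3098) = (y-b)^2/(4a) = (5.3098 - 9)^2/(4*1)
= 13.6176/4 = 3.4044


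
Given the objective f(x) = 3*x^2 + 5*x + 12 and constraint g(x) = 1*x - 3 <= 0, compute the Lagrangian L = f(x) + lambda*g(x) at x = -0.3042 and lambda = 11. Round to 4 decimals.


Step 1: Evaluate f(x).
f(-0.3042) = 3*(-0.3042)^2 + 5*(-0.3042) + 12 = 10.7566
Step 2: Evaluate g(x).
g(-0.3042) = 1*-0.3042 - 3 = -3.3042
Step 3: Compute Lagrangian.
L = 10.7566 + 11*-3.3042 = -25.5896


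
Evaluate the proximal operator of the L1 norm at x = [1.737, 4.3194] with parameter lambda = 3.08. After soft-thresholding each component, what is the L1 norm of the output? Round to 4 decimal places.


Soft-thresholding with lambda = 3.08:
prox(1.737) = sign(1.737)*max(|1.737| - 3.08, 0) = 0.0
prox(4.3194) = sign(4.3194)*max(|4.3194| - 3.08, 0) = 1.2394
prox(x) = [0.0, 1.2394]
||prox(x)||_1 = 0.0 + 1.2394 = 1.2394


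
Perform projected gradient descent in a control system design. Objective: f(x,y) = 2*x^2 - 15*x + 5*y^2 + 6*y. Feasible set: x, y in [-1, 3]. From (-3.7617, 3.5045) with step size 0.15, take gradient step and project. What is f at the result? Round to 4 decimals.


Step 1: Compute gradient at (-3.7617, 3.5045).
grad_x = 2*2*-3.7617 - 15 = -30.0468
grad_y = 2*5*3.5045 + 6 = 41.045
Step 2: Gradient step.
x_raw = -3.7617 - 0.15*-30.0468 = 0.7453
y_raw = 3.5045 - 0.15*41.045 = -2.6523
Step 3: Project onto [-1, 3].
x_proj = clip(0.7453) = 0.7453
y_proj = clip(-2.6523) = -1.0
Step 4: Evaluate f.
f(0.7453, -1.0) = -11.0688


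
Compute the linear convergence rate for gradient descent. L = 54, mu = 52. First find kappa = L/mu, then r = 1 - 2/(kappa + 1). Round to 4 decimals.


Step 1: Compute the condition number.
kappa = L/mu = 54/52 = 1.0385
Step 2: Compute the convergence rate.
r = 1 - 2/(kappa + 1) = 1 - 2*mu/(L + mu) = (L - mu)/(L + mu) = 2/106 = 0.0189


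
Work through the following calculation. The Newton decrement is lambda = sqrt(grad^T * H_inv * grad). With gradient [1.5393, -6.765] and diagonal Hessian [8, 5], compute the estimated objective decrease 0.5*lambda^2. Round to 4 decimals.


Step 1: H is diagonal, so H^(-1) * g = [0.1924, -1.353].
Step 2: g^T H^(-1) g = sum_i g_i^2 / H_ii
  = (1.5393)^2/8 + (-6.765)^2/5
  = 0.2962 + 9.153 = 9.4492
Step 3: Objective decrease = 0.5 * g^T H^(-1) g = 4.7246


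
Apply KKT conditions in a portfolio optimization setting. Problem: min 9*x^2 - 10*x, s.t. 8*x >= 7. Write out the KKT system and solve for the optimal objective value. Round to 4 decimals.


Step 1: Try lambda = 0 (constraint inactive).
x_unc = 10/(2*9) = 0.5556
Check: 8*0.5556 = 4.4448 < 7 -- violated!
Step 2: Constraint must be active: 8*x = 7
x* = 7/8 = 0.875
lambda = (2*9*0.875 - 10)/8 = 0.7188
Step 3: Compute optimal value.
f(x*) = 9*0.875^2 - 10*0.875 = -1.8594


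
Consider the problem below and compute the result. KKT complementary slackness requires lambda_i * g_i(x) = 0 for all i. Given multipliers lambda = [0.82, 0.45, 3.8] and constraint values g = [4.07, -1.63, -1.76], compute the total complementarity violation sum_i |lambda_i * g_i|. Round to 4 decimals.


KKT complementary slackness check:
lambda_1 * g_1 = 0.82 * 4.07 = 3.3374
lambda_2 * g_2 = 0.45 * -1.63 = -0.7335
lambda_3 * g_3 = 3.8 * -1.76 = -6.688
Total violation = 3.3374 + 0.7335 + 6.688 = 10.7589


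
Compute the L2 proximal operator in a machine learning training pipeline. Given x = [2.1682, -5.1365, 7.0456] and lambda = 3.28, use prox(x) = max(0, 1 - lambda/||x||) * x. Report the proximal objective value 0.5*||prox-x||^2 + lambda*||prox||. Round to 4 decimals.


Step 1: Compute ||x||.
||x|| = 8.9847
Step 2: Compute scaling factor.
scale = max(0, 1 - 3.28/8.9847) = 0.6349
Step 3: prox(x) = [1.3767, -3.2613, 4.4735]
||prox(x)|| = 5.7047
Step 4: Proximal objective.
0.5*||prox-x||^2 = 5.3792
lambda*||prox|| = 18.7114
Total = 24.0907


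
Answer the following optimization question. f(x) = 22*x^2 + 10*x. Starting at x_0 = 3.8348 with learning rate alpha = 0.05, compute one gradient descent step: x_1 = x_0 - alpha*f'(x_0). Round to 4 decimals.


We compute the gradient at x_0 and apply the update.
f'(x) = 44*x + 10
f'(3.8348) = 44*3.8348 + 10 = 178.7312
x_1 = 3.8348 - 0.05*178.7312 = -5.1018


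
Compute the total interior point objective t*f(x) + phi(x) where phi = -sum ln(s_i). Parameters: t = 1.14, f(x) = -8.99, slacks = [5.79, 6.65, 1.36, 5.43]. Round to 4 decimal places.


Step 1: Compute log-barrier.
ln values: [1.7561, 1.8946, 0.3075, 1.6919]
phi = -(1.7561 + 1.8946 + 0.3075 + 1.6919) = -5.6502
Step 2: Compute augmented objective.
t*f(x) = 1.14*-8.99 = -10.2486
Total = -10.2486 - 5.6502 = -15.8988


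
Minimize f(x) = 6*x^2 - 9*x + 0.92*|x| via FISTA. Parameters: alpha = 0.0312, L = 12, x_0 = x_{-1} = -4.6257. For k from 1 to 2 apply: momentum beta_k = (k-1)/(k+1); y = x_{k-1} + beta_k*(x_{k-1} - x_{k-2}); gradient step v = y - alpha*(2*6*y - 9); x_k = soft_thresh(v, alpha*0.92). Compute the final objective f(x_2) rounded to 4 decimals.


FISTA on f(x) = 6*x^2 - 9*x + 0.92*|x|
L = 12, alpha = 0.0312
Iteration 1: beta = 0.0, y = -4.6257 + 0.0*(-4.6257 + 4.6257) = -4.6257
  grad(y) = -64.5084, v = y - alpha*grad = -2.613
  prox(v) = soft_thresh(-2.613, 0.0287) = -2.5843
Iteration 2: beta = 0.3333, y = -2.5843 + 0.3333*(-2.5843 + 4.6257) = -1.9039
  grad(y) = -31.8465, v = y - alpha*grad = -0.9103
  prox(v) = soft_thresh(-0.9103, 0.0287) = -0.8816
f(x_2) = 6*(-0.8816)^2 - 9*(-0.8816) + 0.92*|-0.8816| = 13.408


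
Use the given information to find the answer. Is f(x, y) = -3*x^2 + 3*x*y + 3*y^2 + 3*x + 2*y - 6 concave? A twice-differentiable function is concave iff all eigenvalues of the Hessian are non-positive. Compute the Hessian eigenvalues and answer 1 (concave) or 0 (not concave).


The Hessian of f(x,y) = -3*x^2 + 3*x*y + 3*y^2 + 3*x + 2*y - 6 is:
H = [[-6, 3], [3, 6]]
Trace = -6 + 6 = 0
Determinant = -6*6 - (3)^2 = -45
Discriminant = (0)^2 - 4*-45 = 180.0
Eigenvalues: lambda_1 = -6.7082, lambda_2 = 6.7082
The function is not concave.

0


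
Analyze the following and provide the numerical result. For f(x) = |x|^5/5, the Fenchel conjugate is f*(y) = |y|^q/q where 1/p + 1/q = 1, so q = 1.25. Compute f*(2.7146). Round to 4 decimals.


The conjugate exponent q satisfies 1/p + 1/q = 1.
p = 5, so q = 5/(5 - 1) = 1.25
|y|^q = 2.7146^1.25 = 3.4844
f*(2.7146) = 3.4844 / 1.25 = 2.7875


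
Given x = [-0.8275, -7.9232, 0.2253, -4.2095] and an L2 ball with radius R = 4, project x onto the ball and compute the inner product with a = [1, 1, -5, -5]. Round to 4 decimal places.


Step 1: Compute ||x|| (intermediates to 6 decimals).
||x|| = sqrt((-0.8275)^2 + (-7.9232)^2 + 0.2253^2 + (-4.2095)^2) = 9.012908
Step 2: Project.
Since ||x|| > R, scale = R/||x|| = 4/9.012908 = 0.443808, proj(x) = scale * x
proj(x) = [-0.367251, -3.51638, 0.09999, -1.86821]
Step 3: Dot product.
a^T * proj(x) = 1*(-0.367251) + 1*(-3.51638) - 5*0.09999 - 5*(-1.86821) = 4.9575


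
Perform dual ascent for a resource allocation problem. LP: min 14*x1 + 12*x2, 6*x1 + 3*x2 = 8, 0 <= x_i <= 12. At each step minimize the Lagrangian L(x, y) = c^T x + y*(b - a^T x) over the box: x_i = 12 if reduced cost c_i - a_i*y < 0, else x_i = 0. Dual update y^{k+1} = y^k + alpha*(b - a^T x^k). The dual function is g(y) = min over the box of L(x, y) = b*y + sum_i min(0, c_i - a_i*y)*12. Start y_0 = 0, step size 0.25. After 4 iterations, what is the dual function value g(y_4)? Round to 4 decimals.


Dual ascent for LP: min 14*x1 + 12*x2, 6*x1 + 3*x2 = 8, 0 <= x_i <= 12
Step 1: y^k = 0.0, reduced costs: (14.0, 12.0)
  x^k = (0.0, 0.0), subgradient = b - a^T x = 8.0
  y^{k+1} = 0.0 + 0.25*8.0 = 2.0
Step 2: y^k = 2.0, reduced costs: (2.0, 6.0)
  x^k = (0.0, 0.0), subgradient = b - a^T x = 8.0
  y^{k+1} = 2.0 + 0.25*8.0 = 4.0
Step 3: y^k = 4.0, reduced costs: (-10.0, 0.0)
  x^k = (12.0, 0.0), subgradient = b - a^T x = -64.0
  y^{k+1} = 4.0 + 0.25*-64.0 = -12.0
Step 4: y^k = -12.0, reduced costs: (86.0, 48.0)
  x^k = (0.0, 0.0), subgradient = b - a^T x = 8.0
  y^{k+1} = -12.0 + 0.25*8.0 = -10.0
Dual objective at y_4 = -10.0: reduced costs (74.0, 42.0), box minimizer x = (0.0, 0.0)
g(y_4) = b*y + (c1 - a1*y)*x1 + (c2 - a2*y)*x2 = 8*(-10.0) + 74.0*0.0 + 42.0*0.0 = -80.0 + 0.0 + 0.0 = -80.0


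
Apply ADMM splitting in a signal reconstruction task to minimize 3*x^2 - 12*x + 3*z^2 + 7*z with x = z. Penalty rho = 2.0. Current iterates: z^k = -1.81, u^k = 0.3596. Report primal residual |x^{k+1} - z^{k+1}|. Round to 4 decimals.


ADMM iteration with rho = 2.0, z^k = -1.81, u^k = 0.3596
Step 1: x-update.
Minimize 3*x^2 - 12*x + (2.0/2)*(x + 1.81 + 0.3596)^2
FOC: (2*3 + 2.0)*x = 12 + 2.0*(-1.81 - 0.3596)
x^{k+1} = 0.9576
Step 2: z-update.
Minimize 3*z^2 + 7*z + (2.0/2)*(0.9576 - z + 0.3596)^2
FOC: (2*3 + 2.0)*z = -7 + 2.0*(0.9576 + 0.3596)
z^{k+1} = -0.5457
Step 3: u-update.
u^{k+1} = 0.3596 + 0.9576 + 0.5457 = 1.8629
Step 4: Primal residual = |0.9576 + 0.5457| = 1.5033


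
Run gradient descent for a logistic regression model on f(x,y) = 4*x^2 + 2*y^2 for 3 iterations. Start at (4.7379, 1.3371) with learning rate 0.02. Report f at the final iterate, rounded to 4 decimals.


Gradient descent on f(x,y) = 4*x^2 + 2*y^2.
Starting point: (4.7379, 1.3371), alpha = 0.02
Step 1: grad_x = 2*4*4.7379 = 37.9032, grad_y = 2*2*1.3371 = 5.3484
  x_1 = 4.7379 - 0.02*37.9032 = 3.9798
  y_1 = 1.3371 - 0.02*5.3484 = 1.2301
Step 2: grad_x = 2*4*3.9798 = 31.8387, grad_y = 2*2*1.2301 = 4.9205
  x_2 = 3.9798 - 0.02*31.8387 = 3.3431
  y_2 = 1.2301 - 0.02*4.9205 = 1.1317
Step 3: grad_x = 2*4*3.3431 = 26.7445, grad_y = 2*2*1.1317 = 4.5269
  x_3 = 3.3431 - 0.02*26.7445 = 2.8082
  y_3 = 1.1317 - 0.02*4.5269 = 1.0412
f(2.8082, 1.0412) = 4*2.8082^2 + 2*1.0412^2 = 33.7115


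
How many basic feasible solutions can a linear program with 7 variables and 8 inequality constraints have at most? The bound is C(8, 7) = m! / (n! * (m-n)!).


Each vertex corresponds to some choice of n active constraints out of m, so the number of vertices is at most C(m, n) = m! / (n!(m-n)!).
m = 8, n = 7
Numerator: 8 * 7 * 6 * 5 * 4 * 3 * 2
Denominator: 7! = 5040
C(8, 7) = 8


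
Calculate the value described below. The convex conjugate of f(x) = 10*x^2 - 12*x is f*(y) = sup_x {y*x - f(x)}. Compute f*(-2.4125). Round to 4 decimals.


f*(y) = sup_x {y*x - a*x^2 - b*x} = sup_x {(y-b)*x - a*x^2}
FOC: (y - b) - 2a*x = 0 => x* = (y - b)/(2a)
x* = (-2.4125 + 12)/(2*10) = 0.4794
f*(-2.4125) = (y-b)^2/(4a) = (-2.4125 + 12)^2/(4*10)
= 91.9202/40 = 2.298


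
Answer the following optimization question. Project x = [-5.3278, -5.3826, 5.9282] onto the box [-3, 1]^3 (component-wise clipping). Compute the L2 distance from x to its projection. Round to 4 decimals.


Project each component onto [-3, 1].
clip(-5.3278) = -3.0, clip(-5.3826) = -3.0, clip(5.9282) = 1.0
Projection = [-3.0, -3.0, 1.0]
Squared diffs: [5.4187, 5.6768, 24.2872]
Distance = sqrt(35.3827) = 5.9483


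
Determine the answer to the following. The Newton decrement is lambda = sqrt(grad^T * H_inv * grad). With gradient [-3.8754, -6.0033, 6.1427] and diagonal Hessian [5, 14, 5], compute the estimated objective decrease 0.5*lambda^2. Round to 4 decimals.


Step 1: H is diagonal, so H^(-1) * g = [-0.7751, -0.4288, 1.2285].
Step 2: g^T H^(-1) g = sum_i g_i^2 / H_ii
  = (-3.8754)^2/5 + (-6.0033)^2/14 + (6.1427)^2/5
  = 3.0037 + 2.5743 + 7.5466 = 13.1246
Step 3: Objective decrease = 0.5 * g^T H^(-1) g = 6.5623


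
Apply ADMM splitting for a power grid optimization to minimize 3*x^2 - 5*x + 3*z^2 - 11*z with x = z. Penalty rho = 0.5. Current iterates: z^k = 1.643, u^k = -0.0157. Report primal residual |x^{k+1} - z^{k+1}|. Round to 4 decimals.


ADMM iteration with rho = 0.5, z^k = 1.643, u^k = -0.0157
Step 1: x-update.
Minimize 3*x^2 - 5*x + (0.5/2)*(x - 1.643 - 0.0157)^2
FOC: (2*3 + 0.5)*x = 5 + 0.5*(1.643 + 0.0157)
x^{k+1} = 0.8968
Step 2: z-update.
Minimize 3*z^2 - 11*z + (0.5/2)*(0.8968 - z - 0.0157)^2
FOC: (2*3 + 0.5)*z = 11 + 0.5*(0.8968 - 0.0157)
z^{k+1} = 1.7601
Step 3: u-update.
u^{k+1} = -0.0157 + 0.8968 - 1.7601 = -0.879
Step 4: Primal residual = |0.8968 - 1.7601| = 0.8633


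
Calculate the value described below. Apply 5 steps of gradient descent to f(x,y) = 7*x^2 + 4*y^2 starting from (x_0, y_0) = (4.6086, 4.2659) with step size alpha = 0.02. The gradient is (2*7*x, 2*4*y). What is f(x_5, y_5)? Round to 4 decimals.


Gradient descent on f(x,y) = 7*x^2 + 4*y^2.
Starting point: (4.6086, 4.2659), alpha = 0.02
Step 1: grad_x = 2*7*4.6086 = 64.5204, grad_y = 2*4*4.2659 = 34.1272
  x_1 = 4.6086 - 0.02*64.5204 = 3.3182
  y_1 = 4.2659 - 0.02*34.1272 = 3.5834
Step 2: grad_x = 2*7*3.3182 = 46.4547, grad_y = 2*4*3.5834 = 28.6668
  x_2 = 3.3182 - 0.02*46.4547 = 2.3891
  y_2 = 3.5834 - 0.02*28.6668 = 3.01
Step 3: grad_x = 2*7*2.3891 = 33.4474, grad_y = 2*4*3.01 = 24.0802
  x_3 = 2.3891 - 0.02*33.4474 = 1.7202
  y_3 = 3.01 - 0.02*24.0802 = 2.5284
Step 4: grad_x = 2*7*1.7202 = 24.0821, grad_y = 2*4*2.5284 = 20.2273
  x_4 = 1.7202 - 0.02*24.0821 = 1.2385
  y_4 = 2.5284 - 0.02*20.2273 = 2.1239
Step 5: grad_x = 2*7*1.2385 = 17.3391, grad_y = 2*4*2.1239 = 16.991
  x_5 = 1.2385 - 0.02*17.3391 = 0.8917
  y_5 = 2.1239 - 0.02*16.991 = 1.7841
f(0.8917, 1.7841) = 7*0.8917^2 + 4*1.7841^2 = 18.2976


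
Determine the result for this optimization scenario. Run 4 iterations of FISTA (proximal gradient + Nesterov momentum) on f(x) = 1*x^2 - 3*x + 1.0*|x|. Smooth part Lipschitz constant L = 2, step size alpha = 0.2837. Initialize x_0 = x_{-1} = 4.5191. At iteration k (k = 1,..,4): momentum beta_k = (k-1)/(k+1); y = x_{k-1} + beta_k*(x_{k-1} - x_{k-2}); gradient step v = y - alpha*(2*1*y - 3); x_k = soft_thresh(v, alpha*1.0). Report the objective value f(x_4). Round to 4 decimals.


FISTA on f(x) = 1*x^2 - 3*x + 1.0*|x|
L = 2, alpha = 0.2837
Iteration 1: beta = 0.0, y = 4.5191 + 0.0*(4.5191 - 4.5191) = 4.5191
  grad(y) = 6.0382, v = y - alpha*grad = 2.8061
  prox(v) = soft_thresh(2.8061, 0.2837) = 2.5224
Iteration 2: beta = 0.3333, y = 2.5224 + 0.3333*(2.5224 - 4.5191) = 1.8568
  grad(y) = 0.7136, v = y - alpha*grad = 1.6543
  prox(v) = soft_thresh(1.6543, 0.2837) = 1.3706
Iteration 3: beta = 0.5, y = 1.3706 + 0.5*(1.3706 - 2.5224) = 0.7948
  grad(y) = -1.4104, v = y - alpha*grad = 1.1949
  prox(v) = soft_thresh(1.1949, 0.2837) = 0.9112
Iteration 4: beta = 0.6, y = 0.9112 + 0.6*(0.9112 - 1.3706) = 0.6356
  grad(y) = -1.7289, v = y - alpha*grad = 1.126
  prox(v) = soft_thresh(1.126, 0.2837) = 0.8423
f(x_4) = 1*0.8423^2 - 3*0.8423 + 1.0*|0.8423| = -0.9751


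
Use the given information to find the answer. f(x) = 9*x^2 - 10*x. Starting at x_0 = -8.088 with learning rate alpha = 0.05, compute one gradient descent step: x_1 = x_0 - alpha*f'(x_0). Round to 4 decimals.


We compute the gradient at x_0 and apply the update.
f'(x) = 18*x - 10
f'(-8.088) = 18*-8.088 - 10 = -155.584
x_1 = -8.088 - 0.05*-155.584 = -0.3088


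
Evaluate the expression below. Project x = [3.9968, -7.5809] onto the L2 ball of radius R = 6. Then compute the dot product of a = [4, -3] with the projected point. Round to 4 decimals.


Step 1: Compute ||x|| (intermediates to 6 decimals).
||x|| = sqrt(3.9968^2 + (-7.5809)^2) = 8.569974
Step 2: Project.
Since ||x|| > R, scale = R/||x|| = 6/8.569974 = 0.700119, proj(x) = scale * x
proj(x) = [2.798236, -5.307532]
Step 3: Dot product.
a^T * proj(x) = 4*2.798236 - 3*(-5.307532) = 27.1155


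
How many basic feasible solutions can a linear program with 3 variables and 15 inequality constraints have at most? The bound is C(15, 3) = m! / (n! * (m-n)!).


Each vertex corresponds to some choice of n active constraints out of m, so the number of vertices is at most C(m, n) = m! / (n!(m-n)!).
m = 15, n = 3
Numerator: 15 * 14 * 13
Denominator: 3! = 6
C(15, 3) = 455


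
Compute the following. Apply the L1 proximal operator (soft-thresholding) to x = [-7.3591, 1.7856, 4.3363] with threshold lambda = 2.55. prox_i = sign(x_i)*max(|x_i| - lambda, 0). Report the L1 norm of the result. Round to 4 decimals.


Soft-thresholding with lambda = 2.55:
prox(-7.3591) = sign(-7.3591)*max(|-7.3591| - 2.55, 0) = -4.8091
prox(1.7856) = sign(1.7856)*max(|1.7856| - 2.55, 0) = 0.0
prox(4.3363) = sign(4.3363)*max(|4.3363| - 2.55, 0) = 1.7863
prox(x) = [-4.8091, 0.0, 1.7863]
||prox(x)||_1 = 4.8091 + 0.0 + 1.7863 = 6.5954


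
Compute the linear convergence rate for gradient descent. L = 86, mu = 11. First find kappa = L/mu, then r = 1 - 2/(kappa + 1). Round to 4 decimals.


Step 1: Compute the condition number.
kappa = L/mu = 86/11 = 7.8182
Step 2: Compute the convergence rate.
r = 1 - 2/(kappa + 1) = 1 - 2*mu/(L + mu) = (L - mu)/(L + mu) = 75/97 = 0.7732


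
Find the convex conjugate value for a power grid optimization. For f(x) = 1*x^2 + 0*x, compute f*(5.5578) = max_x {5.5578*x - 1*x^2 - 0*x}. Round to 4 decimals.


f*(y) = sup_x {y*x - a*x^2 - b*x} = sup_x {(y-b)*x - a*x^2}
FOC: (y - b) - 2a*x = 0 => x* = (y - b)/(2a)
x* = (5.5578 - 0)/(2*1) = 2.7789
f*(5.5578) = (y-b)^2/(4a) = (5.5578 - 0)^2/(4*1)
= 30.8891/4 = 7.7223


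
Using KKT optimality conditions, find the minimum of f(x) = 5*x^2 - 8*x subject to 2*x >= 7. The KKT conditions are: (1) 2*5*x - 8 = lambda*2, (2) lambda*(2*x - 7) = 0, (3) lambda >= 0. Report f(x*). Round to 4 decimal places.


Step 1: Try lambda = 0 (constraint inactive).
x_unc = 8/(2*5) = 0.8
Check: 2*0.8 = 1.6 < 7 -- violated!
Step 2: Constraint must be active: 2*x = 7
x* = 7/2 = 3.5
lambda = (2*5*3.5 - 8)/2 = 13.5
Step 3: Compute optimal value.
f(x*) = 5*3.5^2 - 8*3.5 = 33.25


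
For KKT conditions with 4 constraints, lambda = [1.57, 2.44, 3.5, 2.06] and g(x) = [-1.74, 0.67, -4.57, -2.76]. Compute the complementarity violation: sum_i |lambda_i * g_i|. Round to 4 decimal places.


KKT complementary slackness check:
lambda_1 * g_1 = 1.57 * -1.74 = -2.7318
lambda_2 * g_2 = 2.44 * 0.67 = 1.6348
lambda_3 * g_3 = 3.5 * -4.57 = -15.995
lambda_4 * g_4 = 2.06 * -2.76 = -5.6856
Total violation = 2.7318 + 1.6348 + 15.995 + 5.6856 = 26.0472


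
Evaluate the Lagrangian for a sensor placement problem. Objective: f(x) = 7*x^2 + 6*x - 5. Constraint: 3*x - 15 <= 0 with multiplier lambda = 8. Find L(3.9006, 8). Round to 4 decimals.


Step 1: Evaluate f(x).
f(3.9006) = 7*3.9006^2 + 6*3.9006 - 5 = 124.9064
Step 2: Evaluate g(x).
g(3.9006) = 3*3.9006 - 15 = -3.2982
Step 3: Compute Lagrangian.
L = 124.9064 + 8*-3.2982 = 98.5208


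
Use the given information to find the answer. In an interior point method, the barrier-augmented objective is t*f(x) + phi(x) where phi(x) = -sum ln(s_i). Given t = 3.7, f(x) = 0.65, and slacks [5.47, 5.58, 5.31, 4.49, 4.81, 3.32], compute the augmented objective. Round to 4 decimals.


Step 1: Compute log-barrier.
ln values: [1.6993, 1.7192, 1.6696, 1.5019, 1.5707, 1.2]
phi = -(1.6993 + 1.7192 + 1.6696 + 1.5019 + 1.5707 + 1.2) = -9.3606
Step 2: Compute augmented objective.
t*f(x) = 3.7*0.65 = 2.405
Total = 2.405 - 9.3606 = -6.9556


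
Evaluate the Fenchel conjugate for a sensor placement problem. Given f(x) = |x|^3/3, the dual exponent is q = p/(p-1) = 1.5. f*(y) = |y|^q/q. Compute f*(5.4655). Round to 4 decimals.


The conjugate exponent q satisfies 1/p + 1/q = 1.
p = 3, so q = 3/(3 - 1) = 1.5
|y|^q = 5.4655^1.5 = 12.7775
f*(5.4655) = 12.7775 / 1.5 = 8.5183


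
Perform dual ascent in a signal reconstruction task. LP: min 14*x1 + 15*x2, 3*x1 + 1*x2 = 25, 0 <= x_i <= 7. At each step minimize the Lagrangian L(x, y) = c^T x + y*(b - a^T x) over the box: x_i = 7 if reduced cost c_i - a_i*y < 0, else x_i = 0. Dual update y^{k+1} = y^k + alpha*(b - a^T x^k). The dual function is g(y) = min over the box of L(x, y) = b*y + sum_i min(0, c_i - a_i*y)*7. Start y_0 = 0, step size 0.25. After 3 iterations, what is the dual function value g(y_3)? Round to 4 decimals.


Dual ascent for LP: min 14*x1 + 15*x2, 3*x1 + 1*x2 = 25, 0 <= x_i <= 7
Step 1: y^k = 0.0, reduced costs: (14.0, 15.0)
  x^k = (0.0, 0.0), subgradient = b - a^T x = 25.0
  y^{k+1} = 0.0 + 0.25*25.0 = 6.25
Step 2: y^k = 6.25, reduced costs: (-4.75, 8.75)
  x^k = (7.0, 0.0), subgradient = b - a^T x = 4.0
  y^{k+1} = 6.25 + 0.25*4.0 = 7.25
Step 3: y^k = 7.25, reduced costs: (-7.75, 7.75)
  x^k = (7.0, 0.0), subgradient = b - a^T x = 4.0
  y^{k+1} = 7.25 + 0.25*4.0 = 8.25
Dual objective at y_3 = 8.25: reduced costs (-10.75, 6.75), box minimizer x = (7.0, 0.0)
g(y_3) = b*y + (c1 - a1*y)*x1 + (c2 - a2*y)*x2 = 25*8.25 + (-10.75)*7.0 + 6.75*0.0 = 206.25 - 75.25 + 0.0 = 131.0


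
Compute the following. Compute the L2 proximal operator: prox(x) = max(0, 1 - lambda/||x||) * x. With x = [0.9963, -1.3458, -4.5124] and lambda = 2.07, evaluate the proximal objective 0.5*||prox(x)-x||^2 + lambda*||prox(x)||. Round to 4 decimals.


Step 1: Compute ||x||.
||x|| = 4.8131
Step 2: Compute scaling factor.
scale = max(0, 1 - 2.07/4.8131) = 0.5699
Step 3: prox(x) = [0.5678, -0.767, -2.5717]
||prox(x)|| = 2.7431
Step 4: Proximal objective.
0.5*||prox-x||^2 = 2.1425
lambda*||prox|| = 5.6782
Total = 7.8206


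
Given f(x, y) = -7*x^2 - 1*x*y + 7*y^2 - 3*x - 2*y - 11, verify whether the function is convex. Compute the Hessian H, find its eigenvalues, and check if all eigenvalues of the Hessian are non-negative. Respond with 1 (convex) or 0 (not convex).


The Hessian of f(x,y) = -7*x^2 - 1*x*y + 7*y^2 - 3*x - 2*y - 11 is:
H = [[-14, -1], [-1, 14]]
Trace = -14 + 14 = 0
Determinant = -14*14 - (-1)^2 = -197
Discriminant = (0)^2 - 4*-197 = 788.0
Eigenvalues: lambda_1 = -14.0357, lambda_2 = 14.0357
The function is not convex.

0


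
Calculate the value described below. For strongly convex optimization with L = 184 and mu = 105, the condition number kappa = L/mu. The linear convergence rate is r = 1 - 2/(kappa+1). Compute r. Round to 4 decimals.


Step 1: Compute the condition number.
kappa = L/mu = 184/105 = 1.7524
Step 2: Compute the convergence rate.
r = 1 - 2/(kappa + 1) = 1 - 2*mu/(L + mu) = (L - mu)/(L + mu) = 79/289 = 0.2734


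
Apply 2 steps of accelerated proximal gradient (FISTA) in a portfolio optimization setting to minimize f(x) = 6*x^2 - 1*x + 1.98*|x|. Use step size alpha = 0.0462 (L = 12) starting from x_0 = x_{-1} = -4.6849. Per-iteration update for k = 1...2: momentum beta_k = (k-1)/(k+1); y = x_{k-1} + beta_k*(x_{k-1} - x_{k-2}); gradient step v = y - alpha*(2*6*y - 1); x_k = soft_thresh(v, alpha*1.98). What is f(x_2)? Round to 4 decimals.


FISTA on f(x) = 6*x^2 - 1*x + 1.98*|x|
L = 12, alpha = 0.0462
Iteration 1: beta = 0.0, y = -4.6849 + 0.0*(-4.6849 + 4.6849) = -4.6849
  grad(y) = -57.2188, v = y - alpha*grad = -2.0414
  prox(v) = soft_thresh(-2.0414, 0.0915) = -1.9499
Iteration 2: beta = 0.3333, y = -1.9499 + 0.3333*(-1.9499 + 4.6849) = -1.0383
  grad(y) = -13.459, v = y - alpha*grad = -0.4164
  prox(v) = soft_thresh(-0.4164, 0.0915) = -0.325
f(x_2) = 6*(-0.325)^2 - 1*(-0.325) + 1.98*|-0.325| = 1.602


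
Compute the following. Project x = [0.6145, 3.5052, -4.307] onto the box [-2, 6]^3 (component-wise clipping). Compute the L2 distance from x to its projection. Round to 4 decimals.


Project each component onto [-2, 6].
clip(0.6145) = 0.6145, clip(3.5052) = 3.5052, clip(-4.307) = -2.0
Projection = [0.6145, 3.5052, -2.0]
Squared diffs: [0.0, 0.0, 5.3222]
Distance = sqrt(5.3222) = 2.307


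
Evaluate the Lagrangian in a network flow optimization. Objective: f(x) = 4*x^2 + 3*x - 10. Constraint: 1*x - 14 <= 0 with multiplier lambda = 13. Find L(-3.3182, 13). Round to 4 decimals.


Step 1: Evaluate f(x).
f(-3.3182) = 4*(-3.3182)^2 + 3*(-3.3182) - 10 = 24.0872
Step 2: Evaluate g(x).
g(-3.3182) = 1*-3.3182 - 14 = -17.3182
Step 3: Compute Lagrangian.
L = 24.0872 + 13*-17.3182 = -201.0494


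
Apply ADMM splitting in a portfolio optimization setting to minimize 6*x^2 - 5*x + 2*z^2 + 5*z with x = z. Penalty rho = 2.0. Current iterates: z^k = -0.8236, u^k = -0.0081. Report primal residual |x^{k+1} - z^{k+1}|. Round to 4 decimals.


ADMM iteration with rho = 2.0, z^k = -0.8236, u^k = -0.0081
Step 1: x-update.
Minimize 6*x^2 - 5*x + (2.0/2)*(x + 0.8236 - 0.0081)^2
FOC: (2*6 + 2.0)*x = 5 + 2.0*(-0.8236 + 0.0081)
x^{k+1} = 0.2406
Step 2: z-update.
Minimize 2*z^2 + 5*z + (2.0/2)*(0.2406 - z - 0.0081)^2
FOC: (2*2 + 2.0)*z = -5 + 2.0*(0.2406 - 0.0081)
z^{k+1} = -0.7558
Step 3: u-update.
u^{k+1} = -0.0081 + 0.2406 + 0.7558 = 0.9884
Step 4: Primal residual = |0.2406 + 0.7558| = 0.9965


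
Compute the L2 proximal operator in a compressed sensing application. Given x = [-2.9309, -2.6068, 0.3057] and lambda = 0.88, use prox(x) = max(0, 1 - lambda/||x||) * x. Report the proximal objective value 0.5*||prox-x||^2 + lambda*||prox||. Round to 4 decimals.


Step 1: Compute ||x||.
||x|| = 3.9343
Step 2: Compute scaling factor.
scale = max(0, 1 - 0.88/3.9343) = 0.7763
Step 3: prox(x) = [-2.2753, -2.0237, 0.2373]
||prox(x)|| = 3.0543
Step 4: Proximal objective.
0.5*||prox-x||^2 = 0.3872
lambda*||prox|| = 2.6878
Total = 3.075


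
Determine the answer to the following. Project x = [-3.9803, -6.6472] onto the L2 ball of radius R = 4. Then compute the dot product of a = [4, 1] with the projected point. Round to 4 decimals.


Step 1: Compute ||x|| (intermediates to 6 decimals).
||x|| = sqrt((-3.9803)^2 + (-6.6472)^2) = 7.747777
Step 2: Project.
Since ||x|| > R, scale = R/||x|| = 4/7.747777 = 0.516277, proj(x) = scale * x
proj(x) = [-2.054937, -3.431796]
Step 3: Dot product.
a^T * proj(x) = 4*(-2.054937) + 1*(-3.431796) = -11.6515


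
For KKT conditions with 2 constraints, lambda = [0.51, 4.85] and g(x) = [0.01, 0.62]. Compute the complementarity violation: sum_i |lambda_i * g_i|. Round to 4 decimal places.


KKT complementary slackness check:
lambda_1 * g_1 = 0.51 * 0.01 = 0.0051
lambda_2 * g_2 = 4.85 * 0.62 = 3.007
Total violation = 0.0051 + 3.007 = 3.0121


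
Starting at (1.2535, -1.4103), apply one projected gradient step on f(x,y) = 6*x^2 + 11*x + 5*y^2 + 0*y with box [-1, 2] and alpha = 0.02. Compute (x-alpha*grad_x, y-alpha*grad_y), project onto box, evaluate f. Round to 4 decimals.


Step 1: Compute gradient at (1.2535, -1.4103).
grad_x = 2*6*1.2535 + 11 = 26.042
grad_y = 2*5*-1.4103 + 0 = -14.103
Step 2: Gradient step.
x_raw = 1.2535 - 0.02*26.042 = 0.7327
y_raw = -1.4103 - 0.02*-14.103 = -1.1282
Step 3: Project onto [-1, 2].
x_proj = clip(0.7327) = 0.7327
y_proj = clip(-1.1282) = -1.0
Step 4: Evaluate f.
f(0.7327, -1.0) = 16.28


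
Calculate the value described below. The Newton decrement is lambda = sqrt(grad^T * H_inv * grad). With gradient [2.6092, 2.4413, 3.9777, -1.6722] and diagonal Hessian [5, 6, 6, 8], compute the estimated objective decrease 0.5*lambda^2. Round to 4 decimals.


Step 1: H is diagonal, so H^(-1) * g = [0.5218, 0.4069, 0.663, -0.209].
Step 2: g^T H^(-1) g = sum_i g_i^2 / H_ii
  = (2.6092)^2/5 + (2.4413)^2/6 + (3.9777)^2/6 + (-1.6722)^2/8
  = 1.3616 + 0.9933 + 2.637 + 0.3495 = 5.3415
Step 3: Objective decrease = 0.5 * g^T H^(-1) g = 2.6707


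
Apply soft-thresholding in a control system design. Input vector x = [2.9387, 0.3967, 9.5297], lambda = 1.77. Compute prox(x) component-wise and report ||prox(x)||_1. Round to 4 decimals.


Soft-thresholding with lambda = 1.77:
prox(2.9387) = sign(2.9387)*max(|2.9387| - 1.77, 0) = 1.1687
prox(0.3967) = sign(0.3967)*max(|0.3967| - 1.77, 0) = 0.0
prox(9.5297) = sign(9.5297)*max(|9.5297| - 1.77, 0) = 7.7597
prox(x) = [1.1687, 0.0, 7.7597]
||prox(x)||_1 = 1.1687 + 0.0 + 7.7597 = 8.9284


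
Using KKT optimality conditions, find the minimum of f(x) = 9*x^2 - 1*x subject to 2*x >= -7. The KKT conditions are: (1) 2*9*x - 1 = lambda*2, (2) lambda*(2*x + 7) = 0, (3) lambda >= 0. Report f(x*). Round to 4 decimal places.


Step 1: Try lambda = 0 (constraint inactive).
Stationarity: 2*9*x - 1 = 0
x* = 1/(2*9) = 1/18 = 0.0556 (rounded; the exact value 1/18 is used below)
Check constraint: 2*0.0556 = 0.1112 >= -7 -- satisfied.
Step 2: Compute optimal value.
f(x*) = 9*(1/18)^2 - 1*(1/18) = -0.0278


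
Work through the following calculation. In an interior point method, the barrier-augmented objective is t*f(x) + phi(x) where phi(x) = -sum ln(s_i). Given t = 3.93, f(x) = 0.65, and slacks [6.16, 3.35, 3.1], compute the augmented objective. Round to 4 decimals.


Step 1: Compute log-barrier.
ln values: [1.8181, 1.209, 1.1314]
phi = -(1.8181 + 1.209 + 1.1314) = -4.1584
Step 2: Compute augmented objective.
t*f(x) = 3.93*0.65 = 2.5545
Total = 2.5545 - 4.1584 = -1.6039


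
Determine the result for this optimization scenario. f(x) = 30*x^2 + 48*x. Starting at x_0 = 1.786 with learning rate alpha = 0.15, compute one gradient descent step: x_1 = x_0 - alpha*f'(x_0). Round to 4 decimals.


We compute the gradient at x_0 and apply the update.
f'(x) = 60*x + 48
f'(1.786) = 60*1.786 + 48 = 155.16
x_1 = 1.786 - 0.15*155.16 = -21.488


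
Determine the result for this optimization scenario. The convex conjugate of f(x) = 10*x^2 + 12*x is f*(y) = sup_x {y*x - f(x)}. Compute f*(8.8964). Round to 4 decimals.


f*(y) = sup_x {y*x - a*x^2 - b*x} = sup_x {(y-b)*x - a*x^2}
FOC: (y - b) - 2a*x = 0 => x* = (y - b)/(2a)
x* = (8.8964 - 12)/(2*10) = -0.1552
f*(8.8964) = (y-b)^2/(4a) = (8.8964 - 12)^2/(4*10)
= 9.6323/40 = 0.2408


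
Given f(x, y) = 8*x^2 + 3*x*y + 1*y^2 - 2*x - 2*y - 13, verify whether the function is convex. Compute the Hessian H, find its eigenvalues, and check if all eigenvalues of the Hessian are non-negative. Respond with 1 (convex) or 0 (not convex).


The Hessian of f(x,y) = 8*x^2 + 3*x*y + 1*y^2 - 2*x - 2*y - 13 is:
H = [[16, 3], [3, 2]]
Trace = 16 + 2 = 18
Determinant = 16*2 - (3)^2 = 23
Discriminant = (18)^2 - 4*23 = 232.0
Eigenvalues: lambda_1 = 1.3842, lambda_2 = 16.6158
The function is convex.

1


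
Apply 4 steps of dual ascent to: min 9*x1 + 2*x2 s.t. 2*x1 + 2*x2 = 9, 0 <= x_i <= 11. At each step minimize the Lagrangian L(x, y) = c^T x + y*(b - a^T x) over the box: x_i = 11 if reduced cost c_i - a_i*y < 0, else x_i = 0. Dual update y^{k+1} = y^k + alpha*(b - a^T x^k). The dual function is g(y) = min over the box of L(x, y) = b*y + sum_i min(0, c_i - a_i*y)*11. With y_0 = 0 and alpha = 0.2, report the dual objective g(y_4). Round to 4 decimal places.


Dual ascent for LP: min 9*x1 + 2*x2, 2*x1 + 2*x2 = 9, 0 <= x_i <= 11
Step 1: y^k = 0.0, reduced costs: (9.0, 2.0)
  x^k = (0.0, 0.0), subgradient = b - a^T x = 9.0
  y^{k+1} = 0.0 + 0.2*9.0 = 1.8
Step 2: y^k = 1.8, reduced costs: (5.4, -1.6)
  x^k = (0.0, 11.0), subgradient = b - a^T x = -13.0
  y^{k+1} = 1.8 + 0.2*-13.0 = -0.8
Step 3: y^k = -0.8, reduced costs: (10.6, 3.6)
  x^k = (0.0, 0.0), subgradient = b - a^T x = 9.0
  y^{k+1} = -0.8 + 0.2*9.0 = 1.0
Step 4: y^k = 1.0, reduced costs: (7.0, 0.0)
  x^k = (0.0, 0.0), subgradient = b - a^T x = 9.0
  y^{k+1} = 1.0 + 0.2*9.0 = 2.8
Dual objective at y_4 = 2.8: reduced costs (3.4, -3.6), box minimizer x = (0.0, 11.0)
g(y_4) = b*y + (c1 - a1*y)*x1 + (c2 - a2*y)*x2 = 9*2.8 + 3.4*0.0 + (-3.6)*11.0 = 25.2 + 0.0 - 39.6 = -14.4
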